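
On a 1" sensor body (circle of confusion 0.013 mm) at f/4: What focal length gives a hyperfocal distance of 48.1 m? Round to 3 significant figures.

From H = f²/(N·c) + f, with f ≪ H: f ≈ √(H·N·c) = √(48100 × 4 × 0.013) = √2501.2 ≈ 50.01 mm.
The +f correction barely moves this — solving exactly, f² + N·c·f − N·c·H = 0 ⇒ f = (−N·c + √((N·c)² + 4·N·c·H))/2 = (−0.052 + √10005)/2 ≈ 49.986 mm, so f ≈ 50.0 mm.

50.0 mm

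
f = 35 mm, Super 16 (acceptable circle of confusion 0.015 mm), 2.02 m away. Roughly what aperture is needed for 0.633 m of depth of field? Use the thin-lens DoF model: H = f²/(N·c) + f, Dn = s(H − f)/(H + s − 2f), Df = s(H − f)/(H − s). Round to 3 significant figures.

f/6.30

Write h = H − f = f²/(N·c). The thin-lens limits are Dn = s·h/(h + (s−f)) and Df = s·h/(h − (s−f)), so DoF = Df − Dn = 2·s·(s−f)·h / (h² − (s−f)²).
That is a quadratic in h: DoF·h² − 2·s·(s−f)·h − DoF·(s−f)² = 0 ⇒ h = (s−f)·(s + √(s² + DoF²)) / DoF = 1985 × (2020 + √(2020² + 633²)) / 633 = 1985 × (2020 + 2116.86) / 633 ≈ 12973 mm.
Then N = f²/(c·h) = 35² / (0.015 × 12973) = 1225 / 194.59 ≈ 6.30.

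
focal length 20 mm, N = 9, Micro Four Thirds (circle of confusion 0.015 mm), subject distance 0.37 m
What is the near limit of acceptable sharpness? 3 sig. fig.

Hyperfocal distance H = f²/(N·c) + f = 20²/(9 × 0.015) + 20 = 400/0.135 + 20 ≈ 2983.0 mm ≈ 2.983 m.
Near limit Dn = s·(H − f)/(H + s − 2f) = 370 × (2983.0 − 20) / (2983.0 + 370 − 2 × 20) = 370 × 2963.0 / 3313.0 ≈ 330.91 mm.

331 mm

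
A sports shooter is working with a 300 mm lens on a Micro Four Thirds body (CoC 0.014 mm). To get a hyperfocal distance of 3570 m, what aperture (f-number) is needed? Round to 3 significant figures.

Rearrange H = f²/(N·c) + f for N: N = f² / ((H − f)·c).
N = 300² / ((3570000 − 300) × 0.014) = 90000 / 49976 ≈ 1.80.

f/1.80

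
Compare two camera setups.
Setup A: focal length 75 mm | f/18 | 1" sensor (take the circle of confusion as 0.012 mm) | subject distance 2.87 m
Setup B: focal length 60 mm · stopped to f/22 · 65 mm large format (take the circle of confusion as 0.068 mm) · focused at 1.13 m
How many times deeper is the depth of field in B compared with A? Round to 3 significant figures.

Setup A: H = 75²/(18×0.012) + 75 ≈ 26116.7 mm; DoF = Df − Dn = 3215.07 − 2591.82 ≈ 623.25 mm.
Setup B: H = 60²/(22×0.068) + 60 ≈ 2466.4 mm; DoF = Df − Dn = 2034.7 − 782.2 ≈ 1252.5 mm.
Ratio = 1252.5 / 623.25 ≈ 2.01.

2.01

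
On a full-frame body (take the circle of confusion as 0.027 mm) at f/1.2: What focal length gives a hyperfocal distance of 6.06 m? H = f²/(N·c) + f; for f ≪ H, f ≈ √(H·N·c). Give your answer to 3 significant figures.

14.0 mm

From H = f²/(N·c) + f, with f ≪ H: f ≈ √(H·N·c) = √(6060 × 1.2 × 0.027) = √196.34 ≈ 14.01 mm.
The +f correction barely moves this — solving exactly, f² + N·c·f − N·c·H = 0 ⇒ f = (−N·c + √((N·c)² + 4·N·c·H))/2 = (−0.0324 + √785.38)/2 ≈ 13.996 mm, so f ≈ 14.0 mm.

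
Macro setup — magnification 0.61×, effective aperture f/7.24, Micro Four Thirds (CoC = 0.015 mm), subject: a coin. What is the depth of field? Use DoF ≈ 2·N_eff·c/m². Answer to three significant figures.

At magnification m, DoF ≈ 2·N_eff·c/m² = 2 × 7.24 × 0.015 / 0.61² = 0.2172 / 0.3721 ≈ 0.584 mm.

0.584 mm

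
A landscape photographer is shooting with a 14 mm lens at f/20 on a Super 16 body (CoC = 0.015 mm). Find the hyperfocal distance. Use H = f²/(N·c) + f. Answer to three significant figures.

0.667 m

Hyperfocal distance H = f²/(N·c) + f = 14²/(20 × 0.015) + 14 = 196/0.3 + 14 ≈ 667.3 mm ≈ 0.667 m.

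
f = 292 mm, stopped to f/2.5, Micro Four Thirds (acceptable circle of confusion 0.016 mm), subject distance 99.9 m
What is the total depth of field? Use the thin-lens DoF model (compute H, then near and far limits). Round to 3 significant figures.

Hyperfocal distance H = f²/(N·c) + f = 292²/(2.5 × 0.016) + 292 = 85264/0.04 + 292 ≈ 2131892.0 mm ≈ 2132 m.
Near limit Dn = s·(H − f)/(H + s − 2f) = 99900 × (2131892.0 − 292) / (2131892.0 + 99900 − 2 × 292) = 99900 × 2131600.0 / 2231208.0 ≈ 95440.2 mm.
Far limit Df = s·(H − f)/(H − s) = 99900 × (2131892.0 − 292) / (2131892.0 − 99900) = 99900 × 2131600.0 / 2031992.0 ≈ 104797.1 mm.
Depth of field = Df − Dn = 104797.1 − 95440.2 ≈ 9356.9 mm ≈ 9.36 m.

9.36 m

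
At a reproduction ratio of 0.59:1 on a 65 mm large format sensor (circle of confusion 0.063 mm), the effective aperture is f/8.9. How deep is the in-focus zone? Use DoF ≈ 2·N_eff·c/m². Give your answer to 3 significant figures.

3.22 mm

At magnification m, DoF ≈ 2·N_eff·c/m² = 2 × 8.9 × 0.063 / 0.59² = 1.121 / 0.3481 ≈ 3.22 mm.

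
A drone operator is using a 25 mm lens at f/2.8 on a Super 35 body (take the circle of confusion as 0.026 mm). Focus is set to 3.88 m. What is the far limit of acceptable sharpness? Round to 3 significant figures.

Hyperfocal distance H = f²/(N·c) + f = 25²/(2.8 × 0.026) + 25 = 625/0.0728 + 25 ≈ 8610.2 mm ≈ 8.610 m.
Far limit Df = s·(H − f)/(H − s) = 3880 × (8610.2 − 25) / (8610.2 − 3880) = 3880 × 8585.2 / 4730.2 ≈ 7042.1 mm ≈ 7.04 m.

7.04 m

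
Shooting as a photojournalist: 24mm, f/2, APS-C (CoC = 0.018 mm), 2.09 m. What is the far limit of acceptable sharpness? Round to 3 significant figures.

Hyperfocal distance H = f²/(N·c) + f = 24²/(2 × 0.018) + 24 = 576/0.036 + 24 ≈ 16024.0 mm ≈ 16.02 m.
Far limit Df = s·(H − f)/(H − s) = 2090 × (16024.0 − 24) / (16024.0 − 2090) = 2090 × 16000.0 / 13934.0 ≈ 2399.9 mm ≈ 2.40 m.

2.40 m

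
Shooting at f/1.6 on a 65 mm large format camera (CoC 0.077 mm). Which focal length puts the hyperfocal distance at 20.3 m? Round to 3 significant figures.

From H = f²/(N·c) + f, with f ≪ H: f ≈ √(H·N·c) = √(20300 × 1.6 × 0.077) = √2501.0 ≈ 50.01 mm.
Exact: f² + N·c·f − N·c·H = 0 ⇒ f = (−N·c + √((N·c)² + 4·N·c·H))/2 = (−0.1232 + √10004)/2 ≈ 49.948 mm ≈ 49.9 mm.

49.9 mm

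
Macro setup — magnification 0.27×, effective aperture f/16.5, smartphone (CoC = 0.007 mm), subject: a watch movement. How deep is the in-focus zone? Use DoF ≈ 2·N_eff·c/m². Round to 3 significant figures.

At magnification m, DoF ≈ 2·N_eff·c/m² = 2 × 16.5 × 0.007 / 0.27² = 0.231 / 0.0729 ≈ 3.17 mm.

3.17 mm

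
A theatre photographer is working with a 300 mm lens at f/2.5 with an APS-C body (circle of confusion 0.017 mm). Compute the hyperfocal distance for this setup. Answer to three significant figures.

Hyperfocal distance H = f²/(N·c) + f = 300²/(2.5 × 0.017) + 300 = 90000/0.0425 + 300 ≈ 2117947.1 mm ≈ 2120 m.

2120 m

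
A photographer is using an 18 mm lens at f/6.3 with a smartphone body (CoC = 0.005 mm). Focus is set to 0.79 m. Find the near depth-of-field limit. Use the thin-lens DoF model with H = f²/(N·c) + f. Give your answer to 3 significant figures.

0.735 m

Hyperfocal distance H = f²/(N·c) + f = 18²/(6.3 × 0.005) + 18 = 324/0.0315 + 18 ≈ 10303.7 mm ≈ 10.30 m.
Near limit Dn = s·(H − f)/(H + s − 2f) = 790 × (10303.7 − 18) / (10303.7 + 790 − 2 × 18) = 790 × 10285.7 / 11057.7 ≈ 734.85 mm ≈ 0.735 m.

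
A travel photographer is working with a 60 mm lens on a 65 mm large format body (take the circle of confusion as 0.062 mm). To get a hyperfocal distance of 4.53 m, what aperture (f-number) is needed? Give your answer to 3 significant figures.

Rearrange H = f²/(N·c) + f for N: N = f² / ((H − f)·c).
N = 60² / ((4530 − 60) × 0.062) = 3600 / 277.1 ≈ 13.

f/13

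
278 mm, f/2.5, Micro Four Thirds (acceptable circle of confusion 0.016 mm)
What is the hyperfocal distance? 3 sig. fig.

1930 m

Hyperfocal distance H = f²/(N·c) + f = 278²/(2.5 × 0.016) + 278 = 77284/0.04 + 278 ≈ 1932378.0 mm ≈ 1930 m.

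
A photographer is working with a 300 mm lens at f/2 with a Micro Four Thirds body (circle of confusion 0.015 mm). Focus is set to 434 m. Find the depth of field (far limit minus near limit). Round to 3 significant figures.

Hyperfocal distance H = f²/(N·c) + f = 300²/(2 × 0.015) + 300 = 90000/0.03 + 300 ≈ 3000300.0 mm ≈ 3000 m.
Near limit Dn = s·(H − f)/(H + s − 2f) = 434000 × (3000300.0 − 300) / (3000300.0 + 434000 − 2 × 300) = 434000 × 3000000.0 / 3433700.0 ≈ 379183 mm.
Far limit Df = s·(H − f)/(H − s) = 434000 × (3000300.0 − 300) / (3000300.0 − 434000) = 434000 × 3000000.0 / 2566300.0 ≈ 507345 mm.
Depth of field = Df − Dn = 507345 − 379183 ≈ 128162 mm ≈ 128 m.

128 m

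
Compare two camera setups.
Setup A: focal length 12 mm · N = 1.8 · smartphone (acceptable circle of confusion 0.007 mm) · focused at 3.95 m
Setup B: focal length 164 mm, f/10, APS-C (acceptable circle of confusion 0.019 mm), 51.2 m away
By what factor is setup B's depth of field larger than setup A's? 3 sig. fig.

13.7

Setup A: H = 12²/(1.8×0.007) + 12 ≈ 11440.6 mm; DoF = Df − Dn = 6026.6 − 2937.7 ≈ 3088.9 mm.
Setup B: H = 164²/(10×0.019) + 164 ≈ 141721.9 mm; DoF = Df − Dn = 80066 − 37632 ≈ 42434 mm.
Ratio = 42434 / 3088.9 ≈ 13.7.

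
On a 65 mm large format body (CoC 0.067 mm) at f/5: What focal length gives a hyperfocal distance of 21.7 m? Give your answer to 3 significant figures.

From H = f²/(N·c) + f, with f ≪ H: f ≈ √(H·N·c) = √(21700 × 5 × 0.067) = √7269.5 ≈ 85.26 mm.
Exact: f² + N·c·f − N·c·H = 0 ⇒ f = (−N·c + √((N·c)² + 4·N·c·H))/2 = (−0.335 + √29078)/2 ≈ 85.094 mm ≈ 85.1 mm.

85.1 mm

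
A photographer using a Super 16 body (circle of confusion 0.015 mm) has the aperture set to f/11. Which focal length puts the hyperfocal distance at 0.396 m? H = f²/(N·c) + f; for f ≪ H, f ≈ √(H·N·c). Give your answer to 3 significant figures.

From H = f²/(N·c) + f, with f ≪ H: f ≈ √(H·N·c) = √(396 × 11 × 0.015) = √65.340 ≈ 8.083 mm.
Exact: f² + N·c·f − N·c·H = 0 ⇒ f = (−N·c + √((N·c)² + 4·N·c·H))/2 = (−0.165 + √261.39)/2 ≈ 8.0012 mm ≈ 8.00 mm.

8.00 mm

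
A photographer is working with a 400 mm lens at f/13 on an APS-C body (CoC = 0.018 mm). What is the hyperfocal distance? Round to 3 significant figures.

Hyperfocal distance H = f²/(N·c) + f = 400²/(13 × 0.018) + 400 = 160000/0.234 + 400 ≈ 684160.7 mm ≈ 684 m.

684 m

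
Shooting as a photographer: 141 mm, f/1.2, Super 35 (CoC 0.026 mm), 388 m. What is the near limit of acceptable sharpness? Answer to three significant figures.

Hyperfocal distance H = f²/(N·c) + f = 141²/(1.2 × 0.026) + 141 = 19881/0.0312 + 141 ≈ 637352.5 mm ≈ 637.4 m.
Near limit Dn = s·(H − f)/(H + s − 2f) = 388000 × (637352.5 − 141) / (637352.5 + 388000 − 2 × 141) = 388000 × 637211.5 / 1025070.5 ≈ 241191 mm ≈ 241 m.

241 m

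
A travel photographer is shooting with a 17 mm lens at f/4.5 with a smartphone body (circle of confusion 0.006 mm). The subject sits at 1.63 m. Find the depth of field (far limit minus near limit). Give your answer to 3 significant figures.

Hyperfocal distance H = f²/(N·c) + f = 17²/(4.5 × 0.006) + 17 = 289/0.027 + 17 ≈ 10720.7 mm ≈ 10.72 m.
Near limit Dn = s·(H − f)/(H + s − 2f) = 1630 × (10720.7 − 17) / (10720.7 + 1630 − 2 × 17) = 1630 × 10703.7 / 12316.7 ≈ 1416.53 mm.
Far limit Df = s·(H − f)/(H − s) = 1630 × (10720.7 − 17) / (10720.7 − 1630) = 1630 × 10703.7 / 9090.7 ≈ 1919.22 mm.
Depth of field = Df − Dn = 1919.22 − 1416.53 ≈ 502.69 mm ≈ 0.503 m.

0.503 m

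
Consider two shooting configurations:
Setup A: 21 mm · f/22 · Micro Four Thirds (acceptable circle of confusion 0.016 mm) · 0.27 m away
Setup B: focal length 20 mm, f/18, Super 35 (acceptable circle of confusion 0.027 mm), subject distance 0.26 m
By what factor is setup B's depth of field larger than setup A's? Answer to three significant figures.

Setup A: H = 21²/(22×0.016) + 21 ≈ 1273.8 mm; DoF = Df − Dn = 336.97 − 225.23 ≈ 111.74 mm.
Setup B: H = 20²/(18×0.027) + 20 ≈ 843.0 mm; DoF = Df − Dn = 367.02 − 201.30 ≈ 165.72 mm.
Ratio = 165.72 / 111.74 ≈ 1.48.

1.48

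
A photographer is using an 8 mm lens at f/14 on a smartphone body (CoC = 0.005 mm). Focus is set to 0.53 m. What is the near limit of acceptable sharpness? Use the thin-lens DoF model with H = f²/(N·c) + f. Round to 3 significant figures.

337 mm

Hyperfocal distance H = f²/(N·c) + f = 8²/(14 × 0.005) + 8 = 64/0.07 + 8 ≈ 922.3 mm ≈ 0.922 m.
Near limit Dn = s·(H − f)/(H + s − 2f) = 530 × (922.3 − 8) / (922.3 + 530 − 2 × 8) = 530 × 914.3 / 1436.3 ≈ 337.38 mm.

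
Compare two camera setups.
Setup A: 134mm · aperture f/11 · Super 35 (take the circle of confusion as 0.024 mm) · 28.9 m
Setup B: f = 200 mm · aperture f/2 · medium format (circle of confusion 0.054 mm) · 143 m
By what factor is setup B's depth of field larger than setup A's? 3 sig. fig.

4.35

Setup A: H = 134²/(11×0.024) + 134 ≈ 68149.2 mm; DoF = Df − Dn = 50081 − 20310 ≈ 29771 mm.
Setup B: H = 200²/(2×0.054) + 200 ≈ 370570.4 mm; DoF = Df − Dn = 232732 − 103207 ≈ 129525 mm.
Ratio = 129525 / 29771 ≈ 4.35.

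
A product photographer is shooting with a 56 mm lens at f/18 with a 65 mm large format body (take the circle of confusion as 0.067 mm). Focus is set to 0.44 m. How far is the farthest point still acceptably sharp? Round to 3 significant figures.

Hyperfocal distance H = f²/(N·c) + f = 56²/(18 × 0.067) + 56 = 3136/1.206 + 56 ≈ 2656.3 mm ≈ 2.656 m.
Far limit Df = s·(H − f)/(H − s) = 440 × (2656.3 − 56) / (2656.3 − 440) = 440 × 2600.3 / 2216.3 ≈ 516.23 mm ≈ 0.516 m.

0.516 m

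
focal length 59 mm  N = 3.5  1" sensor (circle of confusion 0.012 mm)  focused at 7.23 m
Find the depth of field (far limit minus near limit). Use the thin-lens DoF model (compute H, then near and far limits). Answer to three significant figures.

1.26 m

Hyperfocal distance H = f²/(N·c) + f = 59²/(3.5 × 0.012) + 59 = 3481/0.042 + 59 ≈ 82940.0 mm ≈ 82.94 m.
Near limit Dn = s·(H − f)/(H + s − 2f) = 7230 × (82940.0 − 59) / (82940.0 + 7230 − 2 × 59) = 7230 × 82881.0 / 90052.0 ≈ 6654.3 mm.
Far limit Df = s·(H − f)/(H − s) = 7230 × (82940.0 − 59) / (82940.0 − 7230) = 7230 × 82881.0 / 75710.0 ≈ 7914.8 mm.
Depth of field = Df − Dn = 7914.8 − 6654.3 ≈ 1260.5 mm ≈ 1.26 m.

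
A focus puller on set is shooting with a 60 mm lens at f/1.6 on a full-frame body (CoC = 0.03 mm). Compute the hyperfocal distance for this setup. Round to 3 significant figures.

Hyperfocal distance H = f²/(N·c) + f = 60²/(1.6 × 0.03) + 60 = 3600/0.048 + 60 ≈ 75060.0 mm ≈ 75.1 m.

75.1 m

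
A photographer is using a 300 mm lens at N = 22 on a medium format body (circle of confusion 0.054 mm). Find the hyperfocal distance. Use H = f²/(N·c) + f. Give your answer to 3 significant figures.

76.1 m

Hyperfocal distance H = f²/(N·c) + f = 300²/(22 × 0.054) + 300 = 90000/1.188 + 300 ≈ 76057.6 mm ≈ 76.1 m.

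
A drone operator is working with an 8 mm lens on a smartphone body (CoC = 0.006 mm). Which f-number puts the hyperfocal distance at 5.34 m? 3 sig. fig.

Rearrange H = f²/(N·c) + f for N: N = f² / ((H − f)·c).
N = 8² / ((5340 − 8) × 0.006) = 64 / 31.99 ≈ 2.00.

f/2.00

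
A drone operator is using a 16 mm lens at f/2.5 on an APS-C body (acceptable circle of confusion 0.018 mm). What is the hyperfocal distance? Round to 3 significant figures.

5.70 m

Hyperfocal distance H = f²/(N·c) + f = 16²/(2.5 × 0.018) + 16 = 256/0.045 + 16 ≈ 5704.9 mm ≈ 5.70 m.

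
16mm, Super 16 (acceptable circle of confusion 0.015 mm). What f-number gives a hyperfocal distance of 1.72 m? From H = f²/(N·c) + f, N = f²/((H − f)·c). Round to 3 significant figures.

f/10

Rearrange H = f²/(N·c) + f for N: N = f² / ((H − f)·c).
N = 16² / ((1720 − 16) × 0.015) = 256 / 25.56 ≈ 10.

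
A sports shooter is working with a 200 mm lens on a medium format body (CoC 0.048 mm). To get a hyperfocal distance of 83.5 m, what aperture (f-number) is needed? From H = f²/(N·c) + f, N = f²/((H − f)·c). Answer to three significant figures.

Rearrange H = f²/(N·c) + f for N: N = f² / ((H − f)·c).
N = 200² / ((83500 − 200) × 0.048) = 40000 / 3998 ≈ 10.

f/10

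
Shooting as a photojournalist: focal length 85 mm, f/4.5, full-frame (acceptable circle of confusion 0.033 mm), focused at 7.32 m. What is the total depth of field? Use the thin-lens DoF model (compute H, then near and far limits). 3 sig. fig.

2.23 m

Hyperfocal distance H = f²/(N·c) + f = 85²/(4.5 × 0.033) + 85 = 7225/0.1485 + 85 ≈ 48738.2 mm ≈ 48.74 m.
Near limit Dn = s·(H − f)/(H + s − 2f) = 7320 × (48738.2 − 85) / (48738.2 + 7320 − 2 × 85) = 7320 × 48653.2 / 55888.2 ≈ 6372.4 mm.
Far limit Df = s·(H − f)/(H − s) = 7320 × (48738.2 − 85) / (48738.2 − 7320) = 7320 × 48653.2 / 41418.2 ≈ 8598.7 mm.
Depth of field = Df − Dn = 8598.7 − 6372.4 ≈ 2226.3 mm ≈ 2.23 m.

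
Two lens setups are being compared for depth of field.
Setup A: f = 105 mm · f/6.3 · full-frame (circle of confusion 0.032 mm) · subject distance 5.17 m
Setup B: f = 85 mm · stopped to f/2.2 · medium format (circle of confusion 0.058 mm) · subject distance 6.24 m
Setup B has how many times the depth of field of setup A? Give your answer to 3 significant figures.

Setup A: H = 105²/(6.3×0.032) + 105 ≈ 54792.5 mm; DoF = Df − Dn = 5697.71 − 4731.76 ≈ 965.95 mm.
Setup B: H = 85²/(2.2×0.058) + 85 ≈ 56707.3 mm; DoF = Df − Dn = 7001.0 − 5628.2 ≈ 1372.8 mm.
Ratio = 1372.8 / 965.95 ≈ 1.42.

1.42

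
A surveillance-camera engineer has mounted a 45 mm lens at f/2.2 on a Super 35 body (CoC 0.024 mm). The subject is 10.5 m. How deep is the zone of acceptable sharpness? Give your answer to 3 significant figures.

6.18 m

Hyperfocal distance H = f²/(N·c) + f = 45²/(2.2 × 0.024) + 45 = 2025/0.0528 + 45 ≈ 38397.3 mm ≈ 38.40 m.
Near limit Dn = s·(H − f)/(H + s − 2f) = 10500 × (38397.3 − 45) / (38397.3 + 10500 − 2 × 45) = 10500 × 38352.3 / 48807.3 ≈ 8250.8 mm.
Far limit Df = s·(H − f)/(H − s) = 10500 × (38397.3 − 45) / (38397.3 − 10500) = 10500 × 38352.3 / 27897.3 ≈ 14435.1 mm.
Depth of field = Df − Dn = 14435.1 − 8250.8 ≈ 6184.3 mm ≈ 6.18 m.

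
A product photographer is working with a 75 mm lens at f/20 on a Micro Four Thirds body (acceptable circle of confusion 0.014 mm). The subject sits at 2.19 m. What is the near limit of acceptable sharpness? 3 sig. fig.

Hyperfocal distance H = f²/(N·c) + f = 75²/(20 × 0.014) + 75 = 5625/0.28 + 75 ≈ 20164.3 mm ≈ 20.16 m.
Near limit Dn = s·(H − f)/(H + s − 2f) = 2190 × (20164.3 − 75) / (20164.3 + 2190 − 2 × 75) = 2190 × 20089.3 / 22204.3 ≈ 1981.4 mm ≈ 1.98 m.

1.98 m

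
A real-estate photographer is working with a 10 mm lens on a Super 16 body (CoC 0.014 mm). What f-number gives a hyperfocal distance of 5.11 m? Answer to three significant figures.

f/1.40

Rearrange H = f²/(N·c) + f for N: N = f² / ((H − f)·c).
N = 10² / ((5110 − 10) × 0.014) = 100 / 71.40 ≈ 1.40.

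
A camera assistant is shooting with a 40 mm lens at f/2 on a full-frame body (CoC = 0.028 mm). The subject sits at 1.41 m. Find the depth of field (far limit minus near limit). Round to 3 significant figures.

136 mm

Hyperfocal distance H = f²/(N·c) + f = 40²/(2 × 0.028) + 40 = 1600/0.056 + 40 ≈ 28611.4 mm ≈ 28.61 m.
Near limit Dn = s·(H − f)/(H + s − 2f) = 1410 × (28611.4 − 40) / (28611.4 + 1410 − 2 × 40) = 1410 × 28571.4 / 29941.4 ≈ 1345.48 mm.
Far limit Df = s·(H − f)/(H − s) = 1410 × (28611.4 − 40) / (28611.4 − 1410) = 1410 × 28571.4 / 27201.4 ≈ 1481.01 mm.
Depth of field = Df − Dn = 1481.01 − 1345.48 ≈ 135.53 mm.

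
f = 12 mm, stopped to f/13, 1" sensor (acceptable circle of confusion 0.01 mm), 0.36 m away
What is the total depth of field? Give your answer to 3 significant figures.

Hyperfocal distance H = f²/(N·c) + f = 12²/(13 × 0.01) + 12 = 144/0.13 + 12 ≈ 1119.7 mm ≈ 1.120 m.
Near limit Dn = s·(H − f)/(H + s − 2f) = 360 × (1119.7 − 12) / (1119.7 + 360 − 2 × 12) = 360 × 1107.7 / 1455.7 ≈ 273.94 mm.
Far limit Df = s·(H − f)/(H − s) = 360 × (1119.7 − 12) / (1119.7 − 360) = 360 × 1107.7 / 759.7 ≈ 524.91 mm.
Depth of field = Df − Dn = 524.91 − 273.94 ≈ 250.97 mm.

251 mm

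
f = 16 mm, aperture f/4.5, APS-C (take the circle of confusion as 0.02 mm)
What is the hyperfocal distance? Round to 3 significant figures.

2.86 m

Hyperfocal distance H = f²/(N·c) + f = 16²/(4.5 × 0.02) + 16 = 256/0.09 + 16 ≈ 2860.4 mm ≈ 2.86 m.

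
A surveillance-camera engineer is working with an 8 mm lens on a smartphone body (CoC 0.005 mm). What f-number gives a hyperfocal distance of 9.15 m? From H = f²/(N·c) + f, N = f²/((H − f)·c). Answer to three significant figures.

Rearrange H = f²/(N·c) + f for N: N = f² / ((H − f)·c).
N = 8² / ((9150 − 8) × 0.005) = 64 / 45.71 ≈ 1.40.

f/1.40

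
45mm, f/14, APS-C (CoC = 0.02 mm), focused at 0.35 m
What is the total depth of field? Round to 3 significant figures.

29.6 mm

Hyperfocal distance H = f²/(N·c) + f = 45²/(14 × 0.02) + 45 = 2025/0.28 + 45 ≈ 7277.1 mm ≈ 7.277 m.
Near limit Dn = s·(H − f)/(H + s − 2f) = 350 × (7277.1 − 45) / (7277.1 + 350 − 2 × 45) = 350 × 7232.1 / 7537.1 ≈ 335.837 mm.
Far limit Df = s·(H − f)/(H − s) = 350 × (7277.1 − 45) / (7277.1 − 350) = 350 × 7232.1 / 6927.1 ≈ 365.410 mm.
Depth of field = Df − Dn = 365.410 − 335.837 ≈ 29.573 mm.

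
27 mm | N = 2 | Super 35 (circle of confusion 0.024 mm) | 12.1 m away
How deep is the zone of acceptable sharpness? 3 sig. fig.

52.3 m

Hyperfocal distance H = f²/(N·c) + f = 27²/(2 × 0.024) + 27 = 729/0.048 + 27 ≈ 15214.5 mm ≈ 15.21 m.
Near limit Dn = s·(H − f)/(H + s − 2f) = 12100 × (15214.5 − 27) / (15214.5 + 12100 − 2 × 27) = 12100 × 15187.5 / 27260.5 ≈ 6741 mm.
Far limit Df = s·(H − f)/(H − s) = 12100 × (15214.5 − 27) / (15214.5 − 12100) = 12100 × 15187.5 / 3114.5 ≈ 59004 mm.
Depth of field = Df − Dn = 59004 − 6741 ≈ 52263 mm ≈ 52.3 m.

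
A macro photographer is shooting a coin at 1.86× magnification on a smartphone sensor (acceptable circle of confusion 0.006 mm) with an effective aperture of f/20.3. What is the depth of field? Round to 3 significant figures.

At magnification m, DoF ≈ 2·N_eff·c/m² = 2 × 20.3 × 0.006 / 1.86² = 0.2436 / 3.46 ≈ 0.0704 mm.

0.0704 mm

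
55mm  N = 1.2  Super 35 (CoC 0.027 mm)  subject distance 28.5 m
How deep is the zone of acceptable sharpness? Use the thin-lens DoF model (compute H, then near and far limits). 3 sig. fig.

Hyperfocal distance H = f²/(N·c) + f = 55²/(1.2 × 0.027) + 55 = 3025/0.0324 + 55 ≈ 93419.2 mm ≈ 93.42 m.
Near limit Dn = s·(H − f)/(H + s − 2f) = 28500 × (93419.2 − 55) / (93419.2 + 28500 − 2 × 55) = 28500 × 93364.2 / 121809.2 ≈ 21845 mm.
Far limit Df = s·(H − f)/(H − s) = 28500 × (93419.2 − 55) / (93419.2 − 28500) = 28500 × 93364.2 / 64919.2 ≈ 40988 mm.
Depth of field = Df − Dn = 40988 − 21845 ≈ 19143 mm ≈ 19.1 m.

19.1 m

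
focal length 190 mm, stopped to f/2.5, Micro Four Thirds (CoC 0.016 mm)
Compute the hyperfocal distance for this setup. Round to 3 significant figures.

903 m

Hyperfocal distance H = f²/(N·c) + f = 190²/(2.5 × 0.016) + 190 = 36100/0.04 + 190 ≈ 902690.0 mm ≈ 903 m.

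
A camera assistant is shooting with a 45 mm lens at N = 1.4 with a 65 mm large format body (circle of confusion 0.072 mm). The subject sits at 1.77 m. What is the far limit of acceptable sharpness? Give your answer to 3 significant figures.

1.94 m

Hyperfocal distance H = f²/(N·c) + f = 45²/(1.4 × 0.072) + 45 = 2025/0.1008 + 45 ≈ 20134.3 mm ≈ 20.13 m.
Far limit Df = s·(H − f)/(H − s) = 1770 × (20134.3 − 45) / (20134.3 − 1770) = 1770 × 20089.3 / 18364.3 ≈ 1936.3 mm ≈ 1.94 m.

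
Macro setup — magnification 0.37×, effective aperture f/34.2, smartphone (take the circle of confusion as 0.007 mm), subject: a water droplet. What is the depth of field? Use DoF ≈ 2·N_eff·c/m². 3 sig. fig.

At magnification m, DoF ≈ 2·N_eff·c/m² = 2 × 34.2 × 0.007 / 0.37² = 0.4788 / 0.1369 ≈ 3.5 mm.

3.50 mm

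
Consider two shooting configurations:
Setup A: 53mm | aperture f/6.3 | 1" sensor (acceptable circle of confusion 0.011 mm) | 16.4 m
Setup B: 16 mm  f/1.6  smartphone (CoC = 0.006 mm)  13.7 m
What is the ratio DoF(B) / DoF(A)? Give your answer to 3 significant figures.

Setup A: H = 53²/(6.3×0.011) + 53 ≈ 40586.9 mm; DoF = Df − Dn = 27484 − 11687 ≈ 15797 mm.
Setup B: H = 16²/(1.6×0.006) + 16 ≈ 26682.7 mm; DoF = Df − Dn = 28140 − 9054 ≈ 19086 mm.
Ratio = 19086 / 15797 ≈ 1.21.

1.21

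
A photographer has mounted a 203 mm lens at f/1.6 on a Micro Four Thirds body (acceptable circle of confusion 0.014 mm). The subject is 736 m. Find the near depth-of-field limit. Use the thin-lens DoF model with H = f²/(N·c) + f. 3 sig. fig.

526 m

Hyperfocal distance H = f²/(N·c) + f = 203²/(1.6 × 0.014) + 203 = 41209/0.0224 + 203 ≈ 1839890.5 mm ≈ 1840 m.
Near limit Dn = s·(H − f)/(H + s − 2f) = 736000 × (1839890.5 − 203) / (1839890.5 + 736000 − 2 × 203) = 736000 × 1839687.5 / 2575484.5 ≈ 525730 mm ≈ 526 m.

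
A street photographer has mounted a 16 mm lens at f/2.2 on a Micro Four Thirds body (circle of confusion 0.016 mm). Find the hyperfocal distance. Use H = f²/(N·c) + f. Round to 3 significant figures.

Hyperfocal distance H = f²/(N·c) + f = 16²/(2.2 × 0.016) + 16 = 256/0.0352 + 16 ≈ 7288.7 mm ≈ 7.29 m.

7.29 m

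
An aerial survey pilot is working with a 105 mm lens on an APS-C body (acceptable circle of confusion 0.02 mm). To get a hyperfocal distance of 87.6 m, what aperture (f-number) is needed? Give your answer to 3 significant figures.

Rearrange H = f²/(N·c) + f for N: N = f² / ((H − f)·c).
N = 105² / ((87600 − 105) × 0.02) = 11025 / 1750 ≈ 6.30.

f/6.30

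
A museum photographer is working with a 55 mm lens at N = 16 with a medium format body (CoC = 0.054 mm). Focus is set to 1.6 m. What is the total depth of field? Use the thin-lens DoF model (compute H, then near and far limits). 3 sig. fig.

Hyperfocal distance H = f²/(N·c) + f = 55²/(16 × 0.054) + 55 = 3025/0.864 + 55 ≈ 3556.2 mm ≈ 3.556 m.
Near limit Dn = s·(H − f)/(H + s − 2f) = 1600 × (3556.2 − 55) / (3556.2 + 1600 − 2 × 55) = 1600 × 3501.2 / 5046.2 ≈ 1110.1 mm.
Far limit Df = s·(H − f)/(H − s) = 1600 × (3556.2 − 55) / (3556.2 − 1600) = 1600 × 3501.2 / 1956.2 ≈ 2863.7 mm.
Depth of field = Df − Dn = 2863.7 − 1110.1 ≈ 1753.6 mm ≈ 1.75 m.

1.75 m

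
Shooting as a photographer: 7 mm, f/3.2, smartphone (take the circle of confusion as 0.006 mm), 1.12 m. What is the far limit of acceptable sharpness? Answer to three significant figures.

Hyperfocal distance H = f²/(N·c) + f = 7²/(3.2 × 0.006) + 7 = 49/0.0192 + 7 ≈ 2559.1 mm ≈ 2.559 m.
Far limit Df = s·(H − f)/(H − s) = 1120 × (2559.1 − 7) / (2559.1 − 1120) = 1120 × 2552.1 / 1439.1 ≈ 1986.2 mm ≈ 1.99 m.

1.99 m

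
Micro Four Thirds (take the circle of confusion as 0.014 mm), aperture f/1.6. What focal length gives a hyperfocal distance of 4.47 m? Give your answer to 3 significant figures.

10.0 mm

From H = f²/(N·c) + f, with f ≪ H: f ≈ √(H·N·c) = √(4470 × 1.6 × 0.014) = √100.13 ≈ 10.01 mm.
The +f correction barely moves this — solving exactly, f² + N·c·f − N·c·H = 0 ⇒ f = (−N·c + √((N·c)² + 4·N·c·H))/2 = (−0.0224 + √400.51)/2 ≈ 9.9952 mm, so f ≈ 10.0 mm.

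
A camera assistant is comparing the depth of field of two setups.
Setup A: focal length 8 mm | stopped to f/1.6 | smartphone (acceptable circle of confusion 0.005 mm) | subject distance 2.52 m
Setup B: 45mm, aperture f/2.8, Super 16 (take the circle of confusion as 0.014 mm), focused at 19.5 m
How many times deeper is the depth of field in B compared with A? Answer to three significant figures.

9.75

Setup A: H = 8²/(1.6×0.005) + 8 ≈ 8008.0 mm; DoF = Df − Dn = 3673.5 − 1917.8 ≈ 1755.7 mm.
Setup B: H = 45²/(2.8×0.014) + 45 ≈ 51703.2 mm; DoF = Df − Dn = 31281 − 14165 ≈ 17116 mm.
Ratio = 17116 / 1755.7 ≈ 9.75.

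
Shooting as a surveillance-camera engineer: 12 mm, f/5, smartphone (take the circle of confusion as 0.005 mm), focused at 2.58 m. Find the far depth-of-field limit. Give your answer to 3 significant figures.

4.66 m

Hyperfocal distance H = f²/(N·c) + f = 12²/(5 × 0.005) + 12 = 144/0.025 + 12 ≈ 5772.0 mm ≈ 5.772 m.
Far limit Df = s·(H − f)/(H − s) = 2580 × (5772.0 − 12) / (5772.0 − 2580) = 2580 × 5760.0 / 3192.0 ≈ 4655.6 mm ≈ 4.66 m.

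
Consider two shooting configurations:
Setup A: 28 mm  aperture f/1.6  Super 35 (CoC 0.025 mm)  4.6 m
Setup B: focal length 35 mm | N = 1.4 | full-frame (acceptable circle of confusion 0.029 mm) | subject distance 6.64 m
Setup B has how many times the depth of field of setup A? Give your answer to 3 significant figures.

1.35

Setup A: H = 28²/(1.6×0.025) + 28 ≈ 19628.0 mm; DoF = Df − Dn = 5999.5 − 3729.9 ≈ 2269.6 mm.
Setup B: H = 35²/(1.4×0.029) + 35 ≈ 30207.4 mm; DoF = Df − Dn = 8500.9 − 5447.5 ≈ 3053.4 mm.
Ratio = 3053.4 / 2269.6 ≈ 1.35.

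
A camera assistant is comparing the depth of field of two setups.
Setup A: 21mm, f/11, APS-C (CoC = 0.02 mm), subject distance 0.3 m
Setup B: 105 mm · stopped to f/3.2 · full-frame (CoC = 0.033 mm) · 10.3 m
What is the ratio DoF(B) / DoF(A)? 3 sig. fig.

Setup A: H = 21²/(11×0.02) + 21 ≈ 2025.5 mm; DoF = Df − Dn = 348.506 − 263.346 ≈ 85.160 mm.
Setup B: H = 105²/(3.2×0.033) + 105 ≈ 104508.4 mm; DoF = Df − Dn = 11414.6 − 9383.7 ≈ 2030.9 mm.
Ratio = 2030.9 / 85.160 ≈ 23.8.

23.8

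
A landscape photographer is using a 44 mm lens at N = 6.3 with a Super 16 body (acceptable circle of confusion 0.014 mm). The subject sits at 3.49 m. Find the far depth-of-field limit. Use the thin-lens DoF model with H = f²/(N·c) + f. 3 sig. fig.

Hyperfocal distance H = f²/(N·c) + f = 44²/(6.3 × 0.014) + 44 = 1936/0.0882 + 44 ≈ 21994.1 mm ≈ 21.99 m.
Far limit Df = s·(H − f)/(H − s) = 3490 × (21994.1 − 44) / (21994.1 − 3490) = 3490 × 21950.1 / 18504.1 ≈ 4139.9 mm ≈ 4.14 m.

4.14 m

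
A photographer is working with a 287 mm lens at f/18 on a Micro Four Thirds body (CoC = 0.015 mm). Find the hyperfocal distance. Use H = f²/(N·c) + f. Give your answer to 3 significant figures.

Hyperfocal distance H = f²/(N·c) + f = 287²/(18 × 0.015) + 287 = 82369/0.27 + 287 ≈ 305357.4 mm ≈ 305 m.

305 m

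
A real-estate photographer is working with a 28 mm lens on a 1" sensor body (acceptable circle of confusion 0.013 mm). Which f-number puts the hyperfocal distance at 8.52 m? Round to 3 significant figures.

Rearrange H = f²/(N·c) + f for N: N = f² / ((H − f)·c).
N = 28² / ((8520 − 28) × 0.013) = 784 / 110.4 ≈ 7.10.

f/7.10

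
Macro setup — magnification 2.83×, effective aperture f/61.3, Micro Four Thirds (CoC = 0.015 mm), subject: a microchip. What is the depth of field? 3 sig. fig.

At magnification m, DoF ≈ 2·N_eff·c/m² = 2 × 61.3 × 0.015 / 2.83² = 1.839 / 8.009 ≈ 0.23 mm.

0.230 mm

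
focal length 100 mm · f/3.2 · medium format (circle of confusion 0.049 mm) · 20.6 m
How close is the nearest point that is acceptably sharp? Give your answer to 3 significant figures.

15.6 m

Hyperfocal distance H = f²/(N·c) + f = 100²/(3.2 × 0.049) + 100 = 10000/0.1568 + 100 ≈ 63875.5 mm ≈ 63.88 m.
Near limit Dn = s·(H − f)/(H + s − 2f) = 20600 × (63875.5 − 100) / (63875.5 + 20600 − 2 × 100) = 20600 × 63775.5 / 84275.5 ≈ 15589 mm ≈ 15.6 m.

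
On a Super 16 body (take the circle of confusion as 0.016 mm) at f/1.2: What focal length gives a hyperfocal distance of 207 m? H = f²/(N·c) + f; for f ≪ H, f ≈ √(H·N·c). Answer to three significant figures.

From H = f²/(N·c) + f, with f ≪ H: f ≈ √(H·N·c) = √(207000 × 1.2 × 0.016) = √3974.4 ≈ 63.04 mm.
The +f correction barely moves this — solving exactly, f² + N·c·f − N·c·H = 0 ⇒ f = (−N·c + √((N·c)² + 4·N·c·H))/2 = (−0.0192 + √15898)/2 ≈ 63.033 mm, so f ≈ 63.0 mm.

63.0 mm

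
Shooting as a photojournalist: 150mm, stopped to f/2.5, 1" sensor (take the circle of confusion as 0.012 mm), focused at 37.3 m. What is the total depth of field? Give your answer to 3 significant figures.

3.70 m

Hyperfocal distance H = f²/(N·c) + f = 150²/(2.5 × 0.012) + 150 = 22500/0.03 + 150 ≈ 750150.0 mm ≈ 750.1 m.
Near limit Dn = s·(H − f)/(H + s − 2f) = 37300 × (750150.0 − 150) / (750150.0 + 37300 − 2 × 150) = 37300 × 750000.0 / 787150.0 ≈ 35539.6 mm.
Far limit Df = s·(H − f)/(H − s) = 37300 × (750150.0 − 150) / (750150.0 − 37300) = 37300 × 750000.0 / 712850.0 ≈ 39243.9 mm.
Depth of field = Df − Dn = 39243.9 − 35539.6 ≈ 3704.3 mm ≈ 3.70 m.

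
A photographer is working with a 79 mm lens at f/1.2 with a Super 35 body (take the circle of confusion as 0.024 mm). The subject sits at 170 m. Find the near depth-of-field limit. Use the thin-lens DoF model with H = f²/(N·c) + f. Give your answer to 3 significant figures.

Hyperfocal distance H = f²/(N·c) + f = 79²/(1.2 × 0.024) + 79 = 6241/0.0288 + 79 ≈ 216780.4 mm ≈ 216.8 m.
Near limit Dn = s·(H − f)/(H + s − 2f) = 170000 × (216780.4 − 79) / (216780.4 + 170000 − 2 × 79) = 170000 × 216701.4 / 386622.4 ≈ 95285 mm ≈ 95.3 m.

95.3 m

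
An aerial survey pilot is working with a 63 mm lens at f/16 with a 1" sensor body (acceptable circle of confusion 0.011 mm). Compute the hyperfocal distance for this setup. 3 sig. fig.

22.6 m

Hyperfocal distance H = f²/(N·c) + f = 63²/(16 × 0.011) + 63 = 3969/0.176 + 63 ≈ 22614.1 mm ≈ 22.6 m.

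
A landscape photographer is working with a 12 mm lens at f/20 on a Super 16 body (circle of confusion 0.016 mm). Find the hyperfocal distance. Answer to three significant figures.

Hyperfocal distance H = f²/(N·c) + f = 12²/(20 × 0.016) + 12 = 144/0.32 + 12 ≈ 462.0 mm ≈ 0.462 m.

462 mm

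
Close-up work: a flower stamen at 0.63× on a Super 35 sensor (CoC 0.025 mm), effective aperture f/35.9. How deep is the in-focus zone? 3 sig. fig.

At magnification m, DoF ≈ 2·N_eff·c/m² = 2 × 35.9 × 0.025 / 0.63² = 1.795 / 0.3969 ≈ 4.52 mm.

4.52 mm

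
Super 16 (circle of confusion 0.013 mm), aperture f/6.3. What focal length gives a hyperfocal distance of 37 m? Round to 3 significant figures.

From H = f²/(N·c) + f, with f ≪ H: f ≈ √(H·N·c) = √(37000 × 6.3 × 0.013) = √3030.3 ≈ 55.05 mm.
Exact: f² + N·c·f − N·c·H = 0 ⇒ f = (−N·c + √((N·c)² + 4·N·c·H))/2 = (−0.0819 + √12121)/2 ≈ 55.007 mm ≈ 55.0 mm.

55.0 mm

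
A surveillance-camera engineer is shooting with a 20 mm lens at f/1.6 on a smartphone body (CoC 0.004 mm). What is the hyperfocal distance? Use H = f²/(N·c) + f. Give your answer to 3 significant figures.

Hyperfocal distance H = f²/(N·c) + f = 20²/(1.6 × 0.004) + 20 = 400/0.0064 + 20 ≈ 62520.0 mm ≈ 62.5 m.

62.5 m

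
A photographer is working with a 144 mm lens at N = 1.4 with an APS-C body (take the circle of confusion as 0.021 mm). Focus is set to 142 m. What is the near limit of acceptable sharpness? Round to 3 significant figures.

118 m

Hyperfocal distance H = f²/(N·c) + f = 144²/(1.4 × 0.021) + 144 = 20736/0.0294 + 144 ≈ 705450.1 mm ≈ 705.5 m.
Near limit Dn = s·(H − f)/(H + s − 2f) = 142000 × (705450.1 − 144) / (705450.1 + 142000 − 2 × 144) = 142000 × 705306.1 / 847162.1 ≈ 118222 mm ≈ 118 m.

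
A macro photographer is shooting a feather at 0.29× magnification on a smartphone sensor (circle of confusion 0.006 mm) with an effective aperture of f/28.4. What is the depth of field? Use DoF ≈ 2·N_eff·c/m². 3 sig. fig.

4.05 mm

At magnification m, DoF ≈ 2·N_eff·c/m² = 2 × 28.4 × 0.006 / 0.29² = 0.3408 / 0.0841 ≈ 4.05 mm.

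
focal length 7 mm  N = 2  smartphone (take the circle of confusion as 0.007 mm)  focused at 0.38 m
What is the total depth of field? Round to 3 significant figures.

Hyperfocal distance H = f²/(N·c) + f = 7²/(2 × 0.007) + 7 = 49/0.014 + 7 ≈ 3507.0 mm ≈ 3.507 m.
Near limit Dn = s·(H − f)/(H + s − 2f) = 380 × (3507.0 − 7) / (3507.0 + 380 − 2 × 7) = 380 × 3500.0 / 3873.0 ≈ 343.403 mm.
Far limit Df = s·(H − f)/(H − s) = 380 × (3507.0 − 7) / (3507.0 − 380) = 380 × 3500.0 / 3127.0 ≈ 425.328 mm.
Depth of field = Df − Dn = 425.328 − 343.403 ≈ 81.925 mm.

81.9 mm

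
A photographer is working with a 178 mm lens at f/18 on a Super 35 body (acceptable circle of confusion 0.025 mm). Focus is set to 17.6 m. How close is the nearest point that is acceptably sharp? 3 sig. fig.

Hyperfocal distance H = f²/(N·c) + f = 178²/(18 × 0.025) + 178 = 31684/0.45 + 178 ≈ 70586.9 mm ≈ 70.59 m.
Near limit Dn = s·(H − f)/(H + s − 2f) = 17600 × (70586.9 − 178) / (70586.9 + 17600 − 2 × 178) = 17600 × 70408.9 / 87830.9 ≈ 14109 mm ≈ 14.1 m.

14.1 m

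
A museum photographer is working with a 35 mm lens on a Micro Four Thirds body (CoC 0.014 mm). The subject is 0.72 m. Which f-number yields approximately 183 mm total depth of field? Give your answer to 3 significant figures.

Write h = H − f = f²/(N·c). The thin-lens limits are Dn = s·h/(h + (s−f)) and Df = s·h/(h − (s−f)), so DoF = Df − Dn = 2·s·(s−f)·h / (h² − (s−f)²).
That is a quadratic in h: DoF·h² − 2·s·(s−f)·h − DoF·(s−f)² = 0 ⇒ h = (s−f)·(s + √(s² + DoF²)) / DoF = 685 × (720 + √(720² + 183²)) / 183 = 685 × (720 + 742.892) / 183 ≈ 5475.9 mm.
Then N = f²/(c·h) = 35² / (0.014 × 5475.9) = 1225 / 76.662 ≈ 16.

f/16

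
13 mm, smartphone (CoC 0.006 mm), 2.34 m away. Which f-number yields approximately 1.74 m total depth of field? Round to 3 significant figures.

f/4.01

Write h = H − f = f²/(N·c). The thin-lens limits are Dn = s·h/(h + (s−f)) and Df = s·h/(h − (s−f)), so DoF = Df − Dn = 2·s·(s−f)·h / (h² − (s−f)²).
That is a quadratic in h: DoF·h² − 2·s·(s−f)·h − DoF·(s−f)² = 0 ⇒ h = (s−f)·(s + √(s² + DoF²)) / DoF = 2327 × (2340 + √(2340² + 1740²)) / 1740 = 2327 × (2340 + 2916.02) / 1740 ≈ 7029.2 mm.
Then N = f²/(c·h) = 13² / (0.006 × 7029.2) = 169 / 42.175 ≈ 4.01.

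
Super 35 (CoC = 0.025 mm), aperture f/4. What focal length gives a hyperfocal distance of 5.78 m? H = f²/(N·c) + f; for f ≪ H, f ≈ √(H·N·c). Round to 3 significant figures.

From H = f²/(N·c) + f, with f ≪ H: f ≈ √(H·N·c) = √(5780 × 4 × 0.025) = √578.00 ≈ 24.04 mm.
The +f correction barely moves this — solving exactly, f² + N·c·f − N·c·H = 0 ⇒ f = (−N·c + √((N·c)² + 4·N·c·H))/2 = (−0.1 + √2312.0)/2 ≈ 23.992 mm, so f ≈ 24.0 mm.

24.0 mm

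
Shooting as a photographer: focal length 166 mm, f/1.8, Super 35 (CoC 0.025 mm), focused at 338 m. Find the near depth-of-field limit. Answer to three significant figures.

Hyperfocal distance H = f²/(N·c) + f = 166²/(1.8 × 0.025) + 166 = 27556/0.045 + 166 ≈ 612521.6 mm ≈ 612.5 m.
Near limit Dn = s·(H − f)/(H + s − 2f) = 338000 × (612521.6 − 166) / (612521.6 + 338000 − 2 × 166) = 338000 × 612355.6 / 950189.6 ≈ 217826 mm ≈ 218 m.

218 m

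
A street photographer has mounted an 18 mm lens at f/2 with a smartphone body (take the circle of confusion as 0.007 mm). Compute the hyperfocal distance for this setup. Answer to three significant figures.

Hyperfocal distance H = f²/(N·c) + f = 18²/(2 × 0.007) + 18 = 324/0.014 + 18 ≈ 23160.9 mm ≈ 23.2 m.

23.2 m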